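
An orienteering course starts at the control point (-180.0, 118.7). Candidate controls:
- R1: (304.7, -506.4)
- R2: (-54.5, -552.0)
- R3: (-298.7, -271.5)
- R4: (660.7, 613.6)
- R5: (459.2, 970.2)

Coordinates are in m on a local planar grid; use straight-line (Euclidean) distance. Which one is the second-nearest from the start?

Distance to each, sorted:
R3: 407.9 m
R2: 682.3 m
R1: 791.0 m
R4: 975.6 m
R5: 1064.7 m
The second-nearest is R2 at 682.3 m.

R2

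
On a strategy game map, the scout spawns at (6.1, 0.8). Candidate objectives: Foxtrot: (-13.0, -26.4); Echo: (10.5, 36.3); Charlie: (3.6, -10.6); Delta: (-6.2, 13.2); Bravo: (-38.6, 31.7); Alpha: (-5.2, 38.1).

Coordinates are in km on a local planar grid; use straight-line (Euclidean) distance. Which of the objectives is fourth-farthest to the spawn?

Distance to each, sorted:
Bravo: 54.3 km
Alpha: 39.0 km
Echo: 35.8 km
Foxtrot: 33.2 km
Delta: 17.5 km
Charlie: 11.7 km
The fourth-farthest is Foxtrot at 33.2 km.

Foxtrot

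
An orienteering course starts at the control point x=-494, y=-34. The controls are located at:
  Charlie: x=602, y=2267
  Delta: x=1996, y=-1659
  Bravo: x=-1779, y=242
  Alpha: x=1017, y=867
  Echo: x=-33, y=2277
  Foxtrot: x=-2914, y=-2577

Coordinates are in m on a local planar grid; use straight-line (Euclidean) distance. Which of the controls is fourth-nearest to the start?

Distances from the start (x=-494, y=-34):
Bravo: 1314.3 m
Alpha: 1759.2 m
Echo: 2356.5 m
Charlie: 2548.7 m
Delta: 2973.3 m
Foxtrot: 3510.4 m
The fourth-nearest is Charlie at 2548.7 m.

Charlie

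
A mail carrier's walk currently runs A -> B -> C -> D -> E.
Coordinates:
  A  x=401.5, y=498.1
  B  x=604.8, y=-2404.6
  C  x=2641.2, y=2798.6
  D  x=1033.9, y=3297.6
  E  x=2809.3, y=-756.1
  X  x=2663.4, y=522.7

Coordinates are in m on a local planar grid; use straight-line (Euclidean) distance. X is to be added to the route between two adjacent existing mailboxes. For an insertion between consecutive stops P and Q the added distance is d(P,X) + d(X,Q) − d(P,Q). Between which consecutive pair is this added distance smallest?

between D and E

Added distance for inserting X between each consecutive pair:
A–B: 2930.9 m
B–C: 267.2 m
C–D: 3811.0 m
D–E: 79.6 m
Smallest added distance is 79.6 m, inserting between D and E.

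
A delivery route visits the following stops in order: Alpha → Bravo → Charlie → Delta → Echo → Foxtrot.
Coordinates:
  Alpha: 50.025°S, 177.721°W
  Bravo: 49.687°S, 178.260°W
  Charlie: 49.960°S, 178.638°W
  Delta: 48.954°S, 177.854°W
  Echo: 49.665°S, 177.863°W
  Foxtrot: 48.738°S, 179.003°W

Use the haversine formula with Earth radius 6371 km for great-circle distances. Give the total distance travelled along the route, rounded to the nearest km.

Leg distances:
Alpha→Bravo: 53.9 km  (cumulative 53.9 km)
Bravo→Charlie: 40.7 km  (cumulative 94.6 km)
Charlie→Delta: 125.4 km  (cumulative 220.0 km)
Delta→Echo: 79.1 km  (cumulative 299.1 km)
Echo→Foxtrot: 132.2 km  (cumulative 431.3 km)
Total route length ≈ 431 km.

431 km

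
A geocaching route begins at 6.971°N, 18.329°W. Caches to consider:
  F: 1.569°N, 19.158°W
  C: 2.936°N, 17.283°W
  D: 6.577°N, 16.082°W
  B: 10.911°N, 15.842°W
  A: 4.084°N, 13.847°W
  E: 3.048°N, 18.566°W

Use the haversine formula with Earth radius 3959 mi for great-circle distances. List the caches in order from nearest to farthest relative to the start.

Computing each great-circle distance from 6.971°N, 18.329°W:
D 6.577°N, 16.082°W: 156.6 mi
E 3.048°N, 18.566°W: 271.6 mi
C 2.936°N, 17.283°W: 288.0 mi
B 10.911°N, 15.842°W: 320.8 mi
A 4.084°N, 13.847°W: 367.1 mi
F 1.569°N, 19.158°W: 377.6 mi

D, E, C, B, A, F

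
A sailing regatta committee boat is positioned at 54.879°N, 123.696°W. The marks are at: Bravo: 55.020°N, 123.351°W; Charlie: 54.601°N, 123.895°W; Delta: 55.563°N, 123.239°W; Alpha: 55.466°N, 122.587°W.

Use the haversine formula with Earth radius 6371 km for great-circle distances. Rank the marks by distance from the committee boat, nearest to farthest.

Bravo, Charlie, Delta, Alpha

Computing each great-circle distance from 54.879°N, 123.696°W:
Bravo 55.020°N, 123.351°W: 27.0 km
Charlie 54.601°N, 123.895°W: 33.4 km
Delta 55.563°N, 123.239°W: 81.4 km
Alpha 55.466°N, 122.587°W: 96.0 km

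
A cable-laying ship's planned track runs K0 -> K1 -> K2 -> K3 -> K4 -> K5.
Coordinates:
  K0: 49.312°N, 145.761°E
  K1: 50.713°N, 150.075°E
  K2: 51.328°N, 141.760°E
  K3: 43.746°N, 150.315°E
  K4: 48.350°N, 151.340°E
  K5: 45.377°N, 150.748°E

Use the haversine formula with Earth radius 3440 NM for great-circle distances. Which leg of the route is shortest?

K4–K5

Leg distances:
K0→K1: 186.5 NM
K1→K2: 316.0 NM
K2→K3: 571.4 NM
K3→K4: 279.7 NM
K4→K5: 180.1 NM
The shortest leg is K4–K5 at 180.1 NM.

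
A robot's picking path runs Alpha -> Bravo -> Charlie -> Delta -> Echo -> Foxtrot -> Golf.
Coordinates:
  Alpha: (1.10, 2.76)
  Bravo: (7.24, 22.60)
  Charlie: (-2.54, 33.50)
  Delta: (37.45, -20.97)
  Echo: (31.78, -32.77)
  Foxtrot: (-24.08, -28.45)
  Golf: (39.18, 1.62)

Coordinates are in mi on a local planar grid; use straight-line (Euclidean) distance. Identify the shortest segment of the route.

Delta–Echo

Leg distances:
Alpha→Bravo: 20.8 mi
Bravo→Charlie: 14.6 mi
Charlie→Delta: 67.6 mi
Delta→Echo: 13.1 mi
Echo→Foxtrot: 56.0 mi
Foxtrot→Golf: 70.0 mi
The shortest leg is Delta–Echo at 13.1 mi.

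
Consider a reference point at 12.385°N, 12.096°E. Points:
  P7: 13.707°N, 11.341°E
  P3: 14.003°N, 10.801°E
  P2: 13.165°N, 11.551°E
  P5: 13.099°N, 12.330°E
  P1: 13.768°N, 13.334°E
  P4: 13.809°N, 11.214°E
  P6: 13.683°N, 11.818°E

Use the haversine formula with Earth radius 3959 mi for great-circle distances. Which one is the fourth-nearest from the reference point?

Distance to each, sorted:
P5: 51.8 mi
P2: 65.2 mi
P6: 91.6 mi
P7: 104.5 mi
P4: 114.9 mi
P1: 126.8 mi
P3: 141.7 mi
The fourth-nearest is P7 at 104.5 mi.

P7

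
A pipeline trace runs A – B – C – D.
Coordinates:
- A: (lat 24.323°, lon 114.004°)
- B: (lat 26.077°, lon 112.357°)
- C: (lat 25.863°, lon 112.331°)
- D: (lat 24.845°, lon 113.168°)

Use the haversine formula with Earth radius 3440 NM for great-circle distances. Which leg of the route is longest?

A–B

Leg distances:
A→B: 138.2 NM
B→C: 12.9 NM
C→D: 76.1 NM
The longest leg is A–B at 138.2 NM.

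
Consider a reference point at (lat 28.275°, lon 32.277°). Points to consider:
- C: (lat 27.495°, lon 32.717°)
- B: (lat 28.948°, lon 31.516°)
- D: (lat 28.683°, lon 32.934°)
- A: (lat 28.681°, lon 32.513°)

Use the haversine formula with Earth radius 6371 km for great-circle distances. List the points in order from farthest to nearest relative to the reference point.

B, C, D, A

Computing each great-circle distance from (lat 28.275°, lon 32.277°):
B (lat 28.948°, lon 31.516°): 105.4 km
C (lat 27.495°, lon 32.717°): 96.9 km
D (lat 28.683°, lon 32.934°): 78.6 km
A (lat 28.681°, lon 32.513°): 50.7 km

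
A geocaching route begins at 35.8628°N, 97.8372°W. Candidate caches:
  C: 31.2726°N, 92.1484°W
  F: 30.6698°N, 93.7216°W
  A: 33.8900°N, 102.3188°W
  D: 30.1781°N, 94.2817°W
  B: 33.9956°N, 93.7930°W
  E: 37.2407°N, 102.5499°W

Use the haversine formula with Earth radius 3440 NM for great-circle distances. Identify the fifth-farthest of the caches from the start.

E

Distances from the start (35.8628°N, 97.8372°W):
C: 396.0 NM
D: 385.3 NM
F: 373.9 NM
A: 250.5 NM
E: 241.8 NM
B: 228.4 NM
The fifth-farthest is E at 241.8 NM.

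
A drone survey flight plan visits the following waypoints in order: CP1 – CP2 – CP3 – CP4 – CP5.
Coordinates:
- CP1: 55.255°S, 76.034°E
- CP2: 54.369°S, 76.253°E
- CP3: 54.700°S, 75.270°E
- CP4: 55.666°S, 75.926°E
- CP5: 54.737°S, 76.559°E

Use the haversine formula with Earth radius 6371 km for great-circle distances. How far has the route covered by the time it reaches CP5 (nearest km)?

Leg distances:
CP1→CP2: 99.5 km  (cumulative 99.5 km)
CP2→CP3: 73.3 km  (cumulative 172.8 km)
CP3→CP4: 115.2 km  (cumulative 288.0 km)
CP4→CP5: 110.8 km  (cumulative 398.9 km)
Cumulative distance at CP5 ≈ 399 km.

399 km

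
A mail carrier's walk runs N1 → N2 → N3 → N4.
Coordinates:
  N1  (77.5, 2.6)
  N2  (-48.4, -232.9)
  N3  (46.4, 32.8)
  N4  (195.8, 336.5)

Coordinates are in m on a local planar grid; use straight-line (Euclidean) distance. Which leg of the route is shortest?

N1–N2

Leg distances:
N1→N2: 267.0 m
N2→N3: 282.1 m
N3→N4: 338.5 m
The shortest leg is N1–N2 at 267.0 m.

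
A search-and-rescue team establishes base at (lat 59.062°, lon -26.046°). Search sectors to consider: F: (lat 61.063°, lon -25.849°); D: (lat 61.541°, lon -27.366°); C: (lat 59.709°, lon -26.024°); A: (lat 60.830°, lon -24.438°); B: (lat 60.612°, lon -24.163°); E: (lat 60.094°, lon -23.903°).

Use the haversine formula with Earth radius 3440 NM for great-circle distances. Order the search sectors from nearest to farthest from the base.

Distance from the base at (lat 59.062°, lon -26.046°) to each:
C (lat 59.709°, lon -26.024°): 38.9 NM
E (lat 60.094°, lon -23.903°): 89.9 NM
B (lat 60.612°, lon -24.163°): 109.0 NM
A (lat 60.830°, lon -24.438°): 116.6 NM
F (lat 61.063°, lon -25.849°): 120.3 NM
D (lat 61.541°, lon -27.366°): 153.9 NM

C, E, B, A, F, D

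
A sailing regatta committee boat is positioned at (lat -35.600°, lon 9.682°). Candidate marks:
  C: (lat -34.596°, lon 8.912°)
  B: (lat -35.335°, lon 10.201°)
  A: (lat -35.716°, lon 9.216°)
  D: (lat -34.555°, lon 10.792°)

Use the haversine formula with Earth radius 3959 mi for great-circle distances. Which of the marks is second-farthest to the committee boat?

C

Distance to each, sorted:
D: 95.7 mi
C: 81.9 mi
B: 34.5 mi
A: 27.4 mi
The second-farthest is C at 81.9 mi.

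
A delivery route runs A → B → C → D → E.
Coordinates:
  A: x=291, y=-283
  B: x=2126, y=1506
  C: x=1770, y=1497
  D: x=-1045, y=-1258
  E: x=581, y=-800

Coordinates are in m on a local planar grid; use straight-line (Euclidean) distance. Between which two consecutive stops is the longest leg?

Leg distances:
A→B: 2562.8 m
B→C: 356.1 m
C→D: 3938.8 m
D→E: 1689.3 m
The longest leg is C–D at 3938.8 m.

C–D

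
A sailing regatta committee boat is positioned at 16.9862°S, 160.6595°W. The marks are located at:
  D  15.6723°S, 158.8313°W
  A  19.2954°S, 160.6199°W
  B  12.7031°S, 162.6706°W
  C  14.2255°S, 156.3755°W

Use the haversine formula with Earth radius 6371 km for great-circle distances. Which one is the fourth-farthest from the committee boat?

Distance to each, sorted:
C: 552.0 km
B: 523.0 km
A: 256.8 km
D: 243.7 km
The fourth-farthest is D at 243.7 km.

D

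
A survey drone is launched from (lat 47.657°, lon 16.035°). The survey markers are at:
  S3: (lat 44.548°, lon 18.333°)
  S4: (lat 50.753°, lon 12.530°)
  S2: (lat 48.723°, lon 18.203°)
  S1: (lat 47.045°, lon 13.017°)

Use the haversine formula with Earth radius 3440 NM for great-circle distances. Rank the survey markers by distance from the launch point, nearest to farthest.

S2, S1, S3, S4

Distances from the launch point:
S2 (lat 48.723°, lon 18.203°): 107.8 NM
S1 (lat 47.045°, lon 13.017°): 128.1 NM
S3 (lat 44.548°, lon 18.333°): 209.7 NM
S4 (lat 50.753°, lon 12.530°): 231.1 NM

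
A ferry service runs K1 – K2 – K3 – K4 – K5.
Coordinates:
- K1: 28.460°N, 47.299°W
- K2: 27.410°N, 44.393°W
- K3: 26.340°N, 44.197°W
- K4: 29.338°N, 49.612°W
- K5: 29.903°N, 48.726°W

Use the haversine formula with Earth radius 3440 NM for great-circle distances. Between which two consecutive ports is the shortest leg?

Leg distances:
K1→K2: 166.5 NM
K2→K3: 65.1 NM
K3→K4: 339.1 NM
K4→K5: 57.4 NM
The shortest leg is K4–K5 at 57.4 NM.

K4–K5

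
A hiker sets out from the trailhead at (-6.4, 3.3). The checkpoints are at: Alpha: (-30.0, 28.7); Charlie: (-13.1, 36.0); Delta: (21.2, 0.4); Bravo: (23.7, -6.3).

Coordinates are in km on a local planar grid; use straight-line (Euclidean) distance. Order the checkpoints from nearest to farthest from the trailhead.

Distances from the trailhead:
Delta (21.2, 0.4): 27.8 km
Bravo (23.7, -6.3): 31.6 km
Charlie (-13.1, 36.0): 33.4 km
Alpha (-30.0, 28.7): 34.7 km

Delta, Bravo, Charlie, Alpha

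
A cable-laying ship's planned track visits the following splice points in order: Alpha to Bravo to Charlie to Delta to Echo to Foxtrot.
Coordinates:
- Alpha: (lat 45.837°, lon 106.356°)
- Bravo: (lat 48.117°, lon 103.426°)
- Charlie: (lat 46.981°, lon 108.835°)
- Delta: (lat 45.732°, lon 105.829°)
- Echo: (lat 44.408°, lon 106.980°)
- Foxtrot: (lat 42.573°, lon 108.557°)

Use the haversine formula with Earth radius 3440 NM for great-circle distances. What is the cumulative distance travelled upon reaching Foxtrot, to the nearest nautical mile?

Leg distances:
Alpha→Bravo: 182.0 NM  (cumulative 182.0 NM)
Bravo→Charlie: 229.5 NM  (cumulative 411.5 NM)
Charlie→Delta: 145.4 NM  (cumulative 556.9 NM)
Delta→Echo: 93.3 NM  (cumulative 650.2 NM)
Echo→Foxtrot: 129.8 NM  (cumulative 780.0 NM)
Cumulative distance at Foxtrot ≈ 780 NM.

780 NM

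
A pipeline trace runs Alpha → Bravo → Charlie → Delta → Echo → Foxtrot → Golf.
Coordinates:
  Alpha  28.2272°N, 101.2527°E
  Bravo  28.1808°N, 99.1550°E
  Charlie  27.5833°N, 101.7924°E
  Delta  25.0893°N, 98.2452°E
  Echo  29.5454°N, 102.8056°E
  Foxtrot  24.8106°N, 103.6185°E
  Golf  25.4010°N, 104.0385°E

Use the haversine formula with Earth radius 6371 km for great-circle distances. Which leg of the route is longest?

Delta–Echo

Leg distances:
Alpha→Bravo: 205.6 km
Bravo→Charlie: 267.6 km
Charlie→Delta: 449.2 km
Delta→Echo: 669.5 km
Echo→Foxtrot: 532.6 km
Foxtrot→Golf: 78.1 km
The longest leg is Delta–Echo at 669.5 km.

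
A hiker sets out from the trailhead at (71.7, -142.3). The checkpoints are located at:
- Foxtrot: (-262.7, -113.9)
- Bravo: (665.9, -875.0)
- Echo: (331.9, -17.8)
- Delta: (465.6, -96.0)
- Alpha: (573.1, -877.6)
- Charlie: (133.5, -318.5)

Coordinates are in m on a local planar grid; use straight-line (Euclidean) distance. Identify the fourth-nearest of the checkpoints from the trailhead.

Distance to each, sorted:
Charlie: 186.7 m
Echo: 288.5 m
Foxtrot: 335.6 m
Delta: 396.6 m
Alpha: 890.0 m
Bravo: 943.4 m
The fourth-nearest is Delta at 396.6 m.

Delta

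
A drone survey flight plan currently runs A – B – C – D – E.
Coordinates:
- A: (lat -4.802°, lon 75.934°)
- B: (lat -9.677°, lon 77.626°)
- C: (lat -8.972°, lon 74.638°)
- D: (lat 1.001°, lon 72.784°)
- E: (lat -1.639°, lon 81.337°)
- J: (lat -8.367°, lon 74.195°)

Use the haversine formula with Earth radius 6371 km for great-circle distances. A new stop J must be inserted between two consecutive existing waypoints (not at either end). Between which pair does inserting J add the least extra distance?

between C and D

Added distance for inserting J between each consecutive pair:
A–B: 271.2 km
B–C: 149.9 km
C–D: 8.6 km
D–E: 1146.6 km
Smallest added distance is 8.6 km, inserting between C and D.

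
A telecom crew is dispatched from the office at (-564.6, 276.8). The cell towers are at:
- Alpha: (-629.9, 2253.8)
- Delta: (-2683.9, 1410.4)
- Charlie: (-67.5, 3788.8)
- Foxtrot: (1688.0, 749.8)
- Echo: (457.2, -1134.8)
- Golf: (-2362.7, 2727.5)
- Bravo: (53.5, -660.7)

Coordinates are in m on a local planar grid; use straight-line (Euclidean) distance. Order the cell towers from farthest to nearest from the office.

Charlie, Golf, Delta, Foxtrot, Alpha, Echo, Bravo

Distances from the office:
Charlie (-67.5, 3788.8): 3547.0 m
Golf (-2362.7, 2727.5): 3039.6 m
Delta (-2683.9, 1410.4): 2403.4 m
Foxtrot (1688.0, 749.8): 2301.7 m
Alpha (-629.9, 2253.8): 1978.1 m
Echo (457.2, -1134.8): 1742.6 m
Bravo (53.5, -660.7): 1122.9 m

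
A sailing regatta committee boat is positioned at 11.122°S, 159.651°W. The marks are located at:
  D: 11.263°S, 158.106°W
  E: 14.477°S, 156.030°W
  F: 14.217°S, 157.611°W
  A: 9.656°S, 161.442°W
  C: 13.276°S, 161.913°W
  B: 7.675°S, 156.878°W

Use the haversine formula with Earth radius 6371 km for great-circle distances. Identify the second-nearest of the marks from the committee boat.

Distances from the committee boat (11.122°S, 159.651°W):
D: 169.3 km
A: 254.8 km
C: 343.2 km
F: 409.2 km
B: 489.3 km
E: 541.6 km
The second-nearest is A at 254.8 km.

A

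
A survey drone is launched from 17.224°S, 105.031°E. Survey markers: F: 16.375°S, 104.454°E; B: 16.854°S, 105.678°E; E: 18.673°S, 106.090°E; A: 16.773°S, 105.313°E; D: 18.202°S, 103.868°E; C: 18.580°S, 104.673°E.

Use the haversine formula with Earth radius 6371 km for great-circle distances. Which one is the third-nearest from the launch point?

F

Distances from the launch point (17.224°S, 105.031°E):
A: 58.4 km
B: 80.2 km
F: 112.6 km
C: 155.5 km
D: 164.3 km
E: 196.2 km
The third-nearest is F at 112.6 km.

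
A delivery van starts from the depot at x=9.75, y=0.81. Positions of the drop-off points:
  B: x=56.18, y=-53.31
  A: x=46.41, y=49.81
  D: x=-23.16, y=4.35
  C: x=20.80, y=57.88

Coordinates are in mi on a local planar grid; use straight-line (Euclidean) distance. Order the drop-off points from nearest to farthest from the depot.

D, C, A, B

Computing each straight-line distance from x=9.75, y=0.81:
D x=-23.16, y=4.35: 33.1 mi
C x=20.80, y=57.88: 58.1 mi
A x=46.41, y=49.81: 61.2 mi
B x=56.18, y=-53.31: 71.3 mi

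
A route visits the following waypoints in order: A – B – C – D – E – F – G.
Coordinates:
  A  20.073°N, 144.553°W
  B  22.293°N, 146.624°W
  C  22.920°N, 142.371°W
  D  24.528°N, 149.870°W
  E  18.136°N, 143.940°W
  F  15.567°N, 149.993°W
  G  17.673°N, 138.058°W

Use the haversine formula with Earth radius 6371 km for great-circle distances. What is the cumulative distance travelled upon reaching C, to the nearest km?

769 km

Leg distances:
A→B: 327.2 km  (cumulative 327.2 km)
B→C: 442.1 km  (cumulative 769.3 km)
Cumulative distance at C ≈ 769 km.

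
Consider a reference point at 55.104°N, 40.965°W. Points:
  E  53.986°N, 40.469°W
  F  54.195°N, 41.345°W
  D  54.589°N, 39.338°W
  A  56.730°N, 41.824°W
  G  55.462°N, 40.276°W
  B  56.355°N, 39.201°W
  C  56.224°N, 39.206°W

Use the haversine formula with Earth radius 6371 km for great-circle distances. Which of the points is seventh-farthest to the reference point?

Distances from the reference point (55.104°N, 40.965°W):
A: 188.6 km
B: 177.6 km
C: 166.4 km
E: 128.4 km
D: 118.9 km
F: 104.0 km
G: 59.1 km
The seventh-farthest is G at 59.1 km.

G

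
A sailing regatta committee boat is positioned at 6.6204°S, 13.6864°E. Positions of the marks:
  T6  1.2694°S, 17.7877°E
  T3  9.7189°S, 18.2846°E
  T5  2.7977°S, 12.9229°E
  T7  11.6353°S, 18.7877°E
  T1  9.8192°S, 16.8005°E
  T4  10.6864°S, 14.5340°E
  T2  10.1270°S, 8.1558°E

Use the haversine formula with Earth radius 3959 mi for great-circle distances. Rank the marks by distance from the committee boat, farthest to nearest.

T7, T6, T2, T3, T1, T4, T5

Distance from the committee boat at 6.6204°S, 13.6864°E to each:
T7 11.6353°S, 18.7877°E: 491.0 mi
T6 1.2694°S, 17.7877°E: 465.4 mi
T2 10.1270°S, 8.1558°E: 449.0 mi
T3 9.7189°S, 18.2846°E: 380.4 mi
T1 9.8192°S, 16.8005°E: 306.9 mi
T4 10.6864°S, 14.5340°E: 286.9 mi
T5 2.7977°S, 12.9229°E: 269.3 mi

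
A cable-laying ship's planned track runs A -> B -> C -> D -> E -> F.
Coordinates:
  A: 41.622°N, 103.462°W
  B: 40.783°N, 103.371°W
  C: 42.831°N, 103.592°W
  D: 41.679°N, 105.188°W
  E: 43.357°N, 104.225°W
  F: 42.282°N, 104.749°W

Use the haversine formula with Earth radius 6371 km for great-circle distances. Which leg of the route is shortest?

A–B

Leg distances:
A→B: 93.6 km
B→C: 228.5 km
C→D: 183.5 km
D→E: 202.6 km
E→F: 126.9 km
The shortest leg is A–B at 93.6 km.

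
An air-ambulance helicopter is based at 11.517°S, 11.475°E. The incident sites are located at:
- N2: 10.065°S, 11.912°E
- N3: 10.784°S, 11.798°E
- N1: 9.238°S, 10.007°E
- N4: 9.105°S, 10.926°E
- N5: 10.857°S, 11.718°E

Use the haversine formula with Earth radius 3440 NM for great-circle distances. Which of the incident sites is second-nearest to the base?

N3

Distances from the base (11.517°S, 11.475°E):
N5: 42.1 NM
N3: 47.9 NM
N2: 90.9 NM
N4: 148.4 NM
N1: 162.0 NM
The second-nearest is N3 at 47.9 NM.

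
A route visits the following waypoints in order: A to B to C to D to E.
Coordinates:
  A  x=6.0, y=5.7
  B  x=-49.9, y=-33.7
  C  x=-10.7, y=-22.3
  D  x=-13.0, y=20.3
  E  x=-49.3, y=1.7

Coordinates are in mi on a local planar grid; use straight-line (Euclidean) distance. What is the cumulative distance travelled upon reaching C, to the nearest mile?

109 mi

Leg distances:
A→B: 68.4 mi  (cumulative 68.4 mi)
B→C: 40.8 mi  (cumulative 109.2 mi)
Cumulative distance at C ≈ 109 mi.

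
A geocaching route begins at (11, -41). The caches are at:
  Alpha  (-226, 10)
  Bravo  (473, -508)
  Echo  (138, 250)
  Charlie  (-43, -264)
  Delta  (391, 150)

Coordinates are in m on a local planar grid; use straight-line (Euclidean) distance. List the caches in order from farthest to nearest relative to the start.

Computing each straight-line distance from (11, -41):
Bravo (473, -508): 656.9 m
Delta (391, 150): 425.3 m
Echo (138, 250): 317.5 m
Alpha (-226, 10): 242.4 m
Charlie (-43, -264): 229.4 m

Bravo, Delta, Echo, Alpha, Charlie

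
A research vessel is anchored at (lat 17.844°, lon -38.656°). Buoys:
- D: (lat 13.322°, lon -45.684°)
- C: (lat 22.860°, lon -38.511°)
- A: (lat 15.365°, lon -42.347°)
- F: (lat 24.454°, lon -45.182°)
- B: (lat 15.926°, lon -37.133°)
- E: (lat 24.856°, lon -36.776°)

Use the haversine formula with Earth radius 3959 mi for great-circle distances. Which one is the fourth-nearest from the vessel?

E

Distances from the vessel ((lat 17.844°, lon -38.656°)):
B: 166.4 mi
A: 298.4 mi
C: 346.7 mi
E: 499.4 mi
D: 562.4 mi
F: 620.6 mi
The fourth-nearest is E at 499.4 mi.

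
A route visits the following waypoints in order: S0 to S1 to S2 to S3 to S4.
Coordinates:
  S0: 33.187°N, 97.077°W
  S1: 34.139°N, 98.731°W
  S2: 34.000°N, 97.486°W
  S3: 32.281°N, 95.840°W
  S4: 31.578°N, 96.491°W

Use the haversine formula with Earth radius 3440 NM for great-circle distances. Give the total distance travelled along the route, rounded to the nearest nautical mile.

349 NM

Leg distances:
S0→S1: 100.5 NM  (cumulative 100.5 NM)
S1→S2: 62.5 NM  (cumulative 163.0 NM)
S2→S3: 132.3 NM  (cumulative 295.2 NM)
S3→S4: 53.7 NM  (cumulative 348.9 NM)
Total route length ≈ 349 NM.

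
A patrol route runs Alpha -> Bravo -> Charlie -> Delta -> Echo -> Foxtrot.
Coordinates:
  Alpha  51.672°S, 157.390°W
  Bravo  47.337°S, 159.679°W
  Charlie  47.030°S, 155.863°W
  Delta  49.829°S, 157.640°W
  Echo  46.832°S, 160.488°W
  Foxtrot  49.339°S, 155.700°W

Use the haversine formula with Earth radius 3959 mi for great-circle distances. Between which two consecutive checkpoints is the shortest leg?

Bravo–Charlie

Leg distances:
Alpha→Bravo: 316.6 mi
Bravo→Charlie: 180.4 mi
Charlie→Delta: 209.8 mi
Delta→Echo: 244.9 mi
Echo→Foxtrot: 280.7 mi
The shortest leg is Bravo–Charlie at 180.4 mi.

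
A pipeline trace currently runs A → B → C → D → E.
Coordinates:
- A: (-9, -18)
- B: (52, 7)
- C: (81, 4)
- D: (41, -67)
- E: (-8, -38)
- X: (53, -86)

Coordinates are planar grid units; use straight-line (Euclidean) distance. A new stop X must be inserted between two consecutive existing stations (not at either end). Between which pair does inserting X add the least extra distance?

between C and D

Added distance for inserting X between each consecutive pair:
A–B: 119.1
B–C: 158.1
C–D: 35.2
D–E: 43.2
Smallest added distance is 35.2, inserting between C and D.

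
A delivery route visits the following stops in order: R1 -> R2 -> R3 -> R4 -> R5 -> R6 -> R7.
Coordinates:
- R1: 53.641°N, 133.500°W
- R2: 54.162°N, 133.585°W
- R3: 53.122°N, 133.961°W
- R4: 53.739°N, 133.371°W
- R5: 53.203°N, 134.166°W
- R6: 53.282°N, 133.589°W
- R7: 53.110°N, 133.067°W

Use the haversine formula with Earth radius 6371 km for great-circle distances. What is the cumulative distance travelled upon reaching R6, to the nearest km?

374 km

Leg distances:
R1→R2: 58.2 km  (cumulative 58.2 km)
R2→R3: 118.3 km  (cumulative 176.5 km)
R3→R4: 79.0 km  (cumulative 255.4 km)
R4→R5: 79.5 km  (cumulative 334.9 km)
R5→R6: 39.4 km  (cumulative 374.3 km)
Cumulative distance at R6 ≈ 374 km.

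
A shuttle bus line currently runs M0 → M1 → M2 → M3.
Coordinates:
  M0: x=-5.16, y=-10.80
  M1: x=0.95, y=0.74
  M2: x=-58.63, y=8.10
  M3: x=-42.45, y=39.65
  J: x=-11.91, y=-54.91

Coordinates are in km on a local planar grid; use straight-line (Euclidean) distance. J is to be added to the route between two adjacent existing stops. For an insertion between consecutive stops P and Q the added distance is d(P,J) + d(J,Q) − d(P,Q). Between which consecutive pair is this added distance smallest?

between M1 and M2

Added distance for inserting J between each consecutive pair:
M0–M1: 88.7 km
M1–M2: 75.5 km
M2–M3: 142.4 km
Smallest added distance is 75.5 km, inserting between M1 and M2.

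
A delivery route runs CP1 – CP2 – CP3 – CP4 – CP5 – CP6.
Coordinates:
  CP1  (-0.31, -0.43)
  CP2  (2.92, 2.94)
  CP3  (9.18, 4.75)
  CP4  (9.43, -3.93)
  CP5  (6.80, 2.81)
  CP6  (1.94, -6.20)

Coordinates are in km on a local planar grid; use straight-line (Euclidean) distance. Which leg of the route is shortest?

CP1–CP2

Leg distances:
CP1→CP2: 4.7 km
CP2→CP3: 6.5 km
CP3→CP4: 8.7 km
CP4→CP5: 7.2 km
CP5→CP6: 10.2 km
The shortest leg is CP1–CP2 at 4.7 km.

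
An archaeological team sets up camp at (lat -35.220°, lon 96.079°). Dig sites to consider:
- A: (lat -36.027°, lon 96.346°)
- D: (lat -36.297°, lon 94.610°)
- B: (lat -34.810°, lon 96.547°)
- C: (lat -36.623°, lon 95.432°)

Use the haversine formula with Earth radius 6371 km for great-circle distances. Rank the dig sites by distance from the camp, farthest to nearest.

Computing each great-circle distance from (lat -35.220°, lon 96.079°):
D (lat -36.297°, lon 94.610°): 178.6 km
C (lat -36.623°, lon 95.432°): 166.5 km
A (lat -36.027°, lon 96.346°): 92.9 km
B (lat -34.810°, lon 96.547°): 62.4 km

D, C, A, B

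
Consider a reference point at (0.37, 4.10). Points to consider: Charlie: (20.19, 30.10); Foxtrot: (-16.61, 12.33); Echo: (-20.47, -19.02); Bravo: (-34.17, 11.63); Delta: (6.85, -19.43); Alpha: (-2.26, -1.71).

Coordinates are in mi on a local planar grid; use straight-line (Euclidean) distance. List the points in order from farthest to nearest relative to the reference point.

Computing each straight-line distance from (0.37, 4.10):
Bravo (-34.17, 11.63): 35.4 mi
Charlie (20.19, 30.10): 32.7 mi
Echo (-20.47, -19.02): 31.1 mi
Delta (6.85, -19.43): 24.4 mi
Foxtrot (-16.61, 12.33): 18.9 mi
Alpha (-2.26, -1.71): 6.4 mi

Bravo, Charlie, Echo, Delta, Foxtrot, Alpha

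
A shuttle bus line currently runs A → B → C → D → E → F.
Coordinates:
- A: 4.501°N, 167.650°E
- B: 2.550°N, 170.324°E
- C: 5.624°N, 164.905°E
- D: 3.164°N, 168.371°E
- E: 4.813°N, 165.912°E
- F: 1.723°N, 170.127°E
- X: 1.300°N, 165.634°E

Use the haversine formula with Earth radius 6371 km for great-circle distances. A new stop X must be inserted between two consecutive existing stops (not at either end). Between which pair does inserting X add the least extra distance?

between E and F

Added distance for inserting X between each consecutive pair:
A–B: 592.3 km
B–C: 335.6 km
C–D: 383.9 km
D–E: 431.2 km
E–F: 313.0 km
Smallest added distance is 313.0 km, inserting between E and F.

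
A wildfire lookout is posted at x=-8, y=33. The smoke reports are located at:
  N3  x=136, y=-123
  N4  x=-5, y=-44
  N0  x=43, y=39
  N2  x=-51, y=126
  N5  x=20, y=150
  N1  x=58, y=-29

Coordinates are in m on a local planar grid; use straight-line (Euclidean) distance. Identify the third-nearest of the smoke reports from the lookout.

Distances from the lookout (x=-8, y=33):
N0: 51.4 m
N4: 77.1 m
N1: 90.6 m
N2: 102.5 m
N5: 120.3 m
N3: 212.3 m
The third-nearest is N1 at 90.6 m.

N1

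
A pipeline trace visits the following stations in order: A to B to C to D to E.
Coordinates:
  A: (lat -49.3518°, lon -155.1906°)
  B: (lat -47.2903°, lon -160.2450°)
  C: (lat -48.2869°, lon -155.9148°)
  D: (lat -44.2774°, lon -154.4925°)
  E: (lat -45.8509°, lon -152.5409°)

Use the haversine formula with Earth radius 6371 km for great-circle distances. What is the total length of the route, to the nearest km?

1472 km

Leg distances:
A→B: 438.3 km  (cumulative 438.3 km)
B→C: 341.9 km  (cumulative 780.2 km)
C→D: 459.0 km  (cumulative 1239.2 km)
D→E: 232.6 km  (cumulative 1471.8 km)
Total route length ≈ 1472 km.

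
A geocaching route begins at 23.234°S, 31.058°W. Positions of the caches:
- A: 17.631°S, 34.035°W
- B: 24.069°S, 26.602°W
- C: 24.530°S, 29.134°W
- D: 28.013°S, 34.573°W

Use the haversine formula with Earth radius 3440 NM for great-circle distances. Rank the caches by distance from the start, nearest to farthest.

Distance from the start at 23.234°S, 31.058°W to each:
C 24.530°S, 29.134°W: 131.2 NM
B 24.069°S, 26.602°W: 250.1 NM
D 28.013°S, 34.573°W: 344.2 NM
A 17.631°S, 34.035°W: 375.7 NM

C, B, D, A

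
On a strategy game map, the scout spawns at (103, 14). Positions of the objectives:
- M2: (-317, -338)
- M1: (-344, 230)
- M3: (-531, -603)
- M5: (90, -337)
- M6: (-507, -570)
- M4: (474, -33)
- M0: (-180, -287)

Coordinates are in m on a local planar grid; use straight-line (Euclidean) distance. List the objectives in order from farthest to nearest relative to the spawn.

Distance from the spawn at (103, 14) to each:
M3 (-531, -603): 884.7 m
M6 (-507, -570): 844.5 m
M2 (-317, -338): 548.0 m
M1 (-344, 230): 496.5 m
M0 (-180, -287): 413.1 m
M4 (474, -33): 374.0 m
M5 (90, -337): 351.2 m

M3, M6, M2, M1, M0, M4, M5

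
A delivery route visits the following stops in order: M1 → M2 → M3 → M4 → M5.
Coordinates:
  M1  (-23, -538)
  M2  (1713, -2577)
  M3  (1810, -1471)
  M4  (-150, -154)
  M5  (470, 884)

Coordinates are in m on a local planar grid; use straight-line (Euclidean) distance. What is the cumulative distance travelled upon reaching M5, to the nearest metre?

Leg distances:
M1→M2: 2677.9 m  (cumulative 2677.9 m)
M2→M3: 1110.2 m  (cumulative 3788.2 m)
M3→M4: 2361.4 m  (cumulative 6149.5 m)
M4→M5: 1209.1 m  (cumulative 7358.6 m)
Cumulative distance at M5 ≈ 7359 m.

7359 m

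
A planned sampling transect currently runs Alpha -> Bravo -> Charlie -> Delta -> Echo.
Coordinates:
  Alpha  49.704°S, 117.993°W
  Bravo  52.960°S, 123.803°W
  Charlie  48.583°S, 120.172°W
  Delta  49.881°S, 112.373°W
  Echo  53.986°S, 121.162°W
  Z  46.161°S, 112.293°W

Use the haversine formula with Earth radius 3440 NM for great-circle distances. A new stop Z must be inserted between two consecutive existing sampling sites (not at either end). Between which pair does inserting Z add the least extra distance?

Added distance for inserting Z between each consecutive pair:
Alpha–Bravo: 624.9 NM
Bravo–Charlie: 659.9 NM
Charlie–Delta: 259.6 NM
Delta–Echo: 395.7 NM
Smallest added distance is 259.6 NM, inserting between Charlie and Delta.

between Charlie and Delta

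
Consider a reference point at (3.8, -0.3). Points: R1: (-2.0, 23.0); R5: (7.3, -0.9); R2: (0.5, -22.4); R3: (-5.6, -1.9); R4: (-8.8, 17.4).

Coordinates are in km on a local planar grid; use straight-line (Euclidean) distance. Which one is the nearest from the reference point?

Distance to each, sorted:
R5: 3.6 km
R3: 9.5 km
R4: 21.7 km
R2: 22.3 km
R1: 24.0 km
The nearest is R5 at 3.6 km.

R5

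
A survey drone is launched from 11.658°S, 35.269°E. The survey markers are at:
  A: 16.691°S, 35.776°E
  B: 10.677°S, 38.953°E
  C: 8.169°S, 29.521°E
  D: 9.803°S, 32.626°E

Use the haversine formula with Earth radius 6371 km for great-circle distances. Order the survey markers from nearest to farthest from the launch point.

D, B, A, C

Distances from the launch point:
D 9.803°S, 32.626°E: 354.8 km
B 10.677°S, 38.953°E: 416.4 km
A 16.691°S, 35.776°E: 562.3 km
C 8.169°S, 29.521°E: 739.4 km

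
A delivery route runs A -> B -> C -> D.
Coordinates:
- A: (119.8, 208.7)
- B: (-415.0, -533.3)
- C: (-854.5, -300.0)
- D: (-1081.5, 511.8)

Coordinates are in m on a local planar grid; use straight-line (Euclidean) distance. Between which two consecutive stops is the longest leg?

A–B

Leg distances:
A→B: 914.6 m
B→C: 497.6 m
C→D: 842.9 m
The longest leg is A–B at 914.6 m.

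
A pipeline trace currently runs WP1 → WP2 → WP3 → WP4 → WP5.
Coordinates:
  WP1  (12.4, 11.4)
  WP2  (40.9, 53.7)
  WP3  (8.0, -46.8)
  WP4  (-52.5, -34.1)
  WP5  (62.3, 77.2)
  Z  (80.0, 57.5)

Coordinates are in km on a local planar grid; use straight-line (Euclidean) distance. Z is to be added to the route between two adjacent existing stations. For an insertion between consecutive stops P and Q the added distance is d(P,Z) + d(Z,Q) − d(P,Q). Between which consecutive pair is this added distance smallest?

between WP4 and WP5

Added distance for inserting Z between each consecutive pair:
WP1–WP2: 70.1 km
WP2–WP3: 60.3 km
WP3–WP4: 226.0 km
WP4–WP5: 27.7 km
Smallest added distance is 27.7 km, inserting between WP4 and WP5.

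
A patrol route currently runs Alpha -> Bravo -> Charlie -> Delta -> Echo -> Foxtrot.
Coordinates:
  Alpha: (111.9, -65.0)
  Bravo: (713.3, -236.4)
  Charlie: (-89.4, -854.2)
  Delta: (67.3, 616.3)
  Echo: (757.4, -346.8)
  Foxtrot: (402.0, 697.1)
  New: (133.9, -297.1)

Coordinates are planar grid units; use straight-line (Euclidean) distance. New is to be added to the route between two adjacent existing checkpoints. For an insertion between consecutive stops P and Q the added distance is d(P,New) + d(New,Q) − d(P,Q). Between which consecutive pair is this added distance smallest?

Added distance for inserting New between each consecutive pair:
Alpha–Bravo: 190.4
Bravo–Charlie: 169.8
Charlie–Delta: 37.2
Delta–Echo: 356.5
Echo–Foxtrot: 552.5
Smallest added distance is 37.2, inserting between Charlie and Delta.

between Charlie and Delta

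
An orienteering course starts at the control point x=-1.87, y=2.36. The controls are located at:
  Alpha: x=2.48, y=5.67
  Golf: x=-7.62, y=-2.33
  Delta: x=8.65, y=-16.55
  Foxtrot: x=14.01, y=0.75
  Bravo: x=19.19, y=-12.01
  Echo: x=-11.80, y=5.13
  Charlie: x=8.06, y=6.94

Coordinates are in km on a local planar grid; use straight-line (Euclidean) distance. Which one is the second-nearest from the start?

Distance to each, sorted:
Alpha: 5.5 km
Golf: 7.4 km
Echo: 10.3 km
Charlie: 10.9 km
Foxtrot: 16.0 km
Delta: 21.6 km
Bravo: 25.5 km
The second-nearest is Golf at 7.4 km.

Golf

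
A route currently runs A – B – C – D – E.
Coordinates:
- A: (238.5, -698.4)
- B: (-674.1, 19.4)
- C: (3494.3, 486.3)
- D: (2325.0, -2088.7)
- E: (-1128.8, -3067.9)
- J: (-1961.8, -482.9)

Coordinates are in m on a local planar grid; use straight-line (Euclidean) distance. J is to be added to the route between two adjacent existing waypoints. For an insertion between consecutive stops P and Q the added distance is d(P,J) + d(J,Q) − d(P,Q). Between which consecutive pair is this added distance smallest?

Added distance for inserting J between each consecutive pair:
A–B: 2432.0 m
B–C: 2729.2 m
C–D: 7291.2 m
D–E: 3703.7 m
Smallest added distance is 2432.0 m, inserting between A and B.

between A and B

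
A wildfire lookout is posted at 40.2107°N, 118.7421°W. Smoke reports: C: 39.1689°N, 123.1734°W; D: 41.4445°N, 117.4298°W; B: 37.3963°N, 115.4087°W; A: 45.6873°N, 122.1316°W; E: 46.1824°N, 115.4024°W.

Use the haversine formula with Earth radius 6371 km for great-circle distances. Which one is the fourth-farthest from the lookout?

C

Distance to each, sorted:
E: 716.9 km
A: 668.4 km
B: 425.8 km
C: 396.4 km
D: 176.1 km
The fourth-farthest is C at 396.4 km.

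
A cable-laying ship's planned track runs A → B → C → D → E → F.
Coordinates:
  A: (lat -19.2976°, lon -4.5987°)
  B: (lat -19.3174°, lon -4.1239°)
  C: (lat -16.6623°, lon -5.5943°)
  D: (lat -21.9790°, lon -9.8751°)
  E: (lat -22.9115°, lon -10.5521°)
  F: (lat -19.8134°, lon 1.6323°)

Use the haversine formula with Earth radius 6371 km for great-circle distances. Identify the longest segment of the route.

E–F

Leg distances:
A→B: 49.9 km
B→C: 333.7 km
C→D: 742.3 km
D→E: 124.9 km
E→F: 1307.4 km
The longest leg is E–F at 1307.4 km.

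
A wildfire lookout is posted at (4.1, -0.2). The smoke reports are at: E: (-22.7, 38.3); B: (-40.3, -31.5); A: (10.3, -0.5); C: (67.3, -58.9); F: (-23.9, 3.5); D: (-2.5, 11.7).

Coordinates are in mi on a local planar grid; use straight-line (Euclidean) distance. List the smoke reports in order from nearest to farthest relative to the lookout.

Computing each straight-line distance from (4.1, -0.2):
A (10.3, -0.5): 6.2 mi
D (-2.5, 11.7): 13.6 mi
F (-23.9, 3.5): 28.2 mi
E (-22.7, 38.3): 46.9 mi
B (-40.3, -31.5): 54.3 mi
C (67.3, -58.9): 86.3 mi

A, D, F, E, B, C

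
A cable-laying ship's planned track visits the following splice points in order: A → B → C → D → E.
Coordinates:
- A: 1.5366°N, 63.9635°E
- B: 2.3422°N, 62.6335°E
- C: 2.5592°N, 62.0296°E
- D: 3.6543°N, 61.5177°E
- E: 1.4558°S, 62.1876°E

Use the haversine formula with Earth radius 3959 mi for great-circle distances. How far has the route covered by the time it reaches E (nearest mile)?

591 mi

Leg distances:
A→B: 107.4 mi  (cumulative 107.4 mi)
B→C: 44.3 mi  (cumulative 151.7 mi)
C→D: 83.5 mi  (cumulative 235.2 mi)
D→E: 356.1 mi  (cumulative 591.3 mi)
Cumulative distance at E ≈ 591 mi.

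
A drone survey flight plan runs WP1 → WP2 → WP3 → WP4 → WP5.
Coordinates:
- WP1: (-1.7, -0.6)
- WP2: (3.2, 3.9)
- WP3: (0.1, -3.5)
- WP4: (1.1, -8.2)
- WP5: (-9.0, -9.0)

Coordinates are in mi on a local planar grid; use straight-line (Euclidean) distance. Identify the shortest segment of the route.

WP3–WP4

Leg distances:
WP1→WP2: 6.7 mi
WP2→WP3: 8.0 mi
WP3→WP4: 4.8 mi
WP4→WP5: 10.1 mi
The shortest leg is WP3–WP4 at 4.8 mi.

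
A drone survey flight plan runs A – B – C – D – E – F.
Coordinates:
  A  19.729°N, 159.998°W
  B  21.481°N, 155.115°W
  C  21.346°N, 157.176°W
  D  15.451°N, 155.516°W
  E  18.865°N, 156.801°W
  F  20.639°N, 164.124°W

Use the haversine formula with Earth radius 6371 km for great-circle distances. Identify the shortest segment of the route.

B–C

Leg distances:
A→B: 544.2 km
B→C: 213.9 km
C→D: 678.5 km
D→E: 403.4 km
E→F: 791.3 km
The shortest leg is B–C at 213.9 km.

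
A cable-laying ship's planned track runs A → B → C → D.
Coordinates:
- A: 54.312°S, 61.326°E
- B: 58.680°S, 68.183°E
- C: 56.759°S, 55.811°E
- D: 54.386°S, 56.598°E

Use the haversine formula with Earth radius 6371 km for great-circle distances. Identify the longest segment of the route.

B–C

Leg distances:
A→B: 642.0 km
B→C: 763.9 km
C→D: 268.5 km
The longest leg is B–C at 763.9 km.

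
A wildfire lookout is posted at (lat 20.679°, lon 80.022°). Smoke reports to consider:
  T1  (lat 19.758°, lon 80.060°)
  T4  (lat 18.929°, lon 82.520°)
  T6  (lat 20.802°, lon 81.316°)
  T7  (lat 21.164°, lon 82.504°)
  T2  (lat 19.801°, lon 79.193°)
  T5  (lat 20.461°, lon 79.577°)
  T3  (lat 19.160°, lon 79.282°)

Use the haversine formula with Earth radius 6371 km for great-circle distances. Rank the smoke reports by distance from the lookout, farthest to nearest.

Distances from the lookout:
T4 (lat 18.929°, lon 82.520°): 325.8 km
T7 (lat 21.164°, lon 82.504°): 263.4 km
T3 (lat 19.160°, lon 79.282°): 185.8 km
T6 (lat 20.802°, lon 81.316°): 135.3 km
T2 (lat 19.801°, lon 79.193°): 130.4 km
T1 (lat 19.758°, lon 80.060°): 102.5 km
T5 (lat 20.461°, lon 79.577°): 52.3 km

T4, T7, T3, T6, T2, T1, T5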